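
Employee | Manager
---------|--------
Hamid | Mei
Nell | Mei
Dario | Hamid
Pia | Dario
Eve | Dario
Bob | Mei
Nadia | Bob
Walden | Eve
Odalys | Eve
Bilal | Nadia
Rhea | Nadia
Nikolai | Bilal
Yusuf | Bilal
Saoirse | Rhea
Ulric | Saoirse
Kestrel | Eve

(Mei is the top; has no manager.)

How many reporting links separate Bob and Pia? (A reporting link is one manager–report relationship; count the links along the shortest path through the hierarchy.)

Bob is 1 level below Mei, and Pia is 3 levels below Mei (their lowest common manager). The shortest path runs up from Bob to Mei and back down to Pia: 1 + 3 = 4 links.

4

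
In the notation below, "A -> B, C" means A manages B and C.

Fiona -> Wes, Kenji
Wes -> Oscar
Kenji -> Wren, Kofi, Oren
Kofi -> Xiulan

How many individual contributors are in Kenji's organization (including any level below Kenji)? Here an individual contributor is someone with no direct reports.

The people in Kenji's organization with no one reporting to them are Oren, Xiulan, Wren. That is 3.

3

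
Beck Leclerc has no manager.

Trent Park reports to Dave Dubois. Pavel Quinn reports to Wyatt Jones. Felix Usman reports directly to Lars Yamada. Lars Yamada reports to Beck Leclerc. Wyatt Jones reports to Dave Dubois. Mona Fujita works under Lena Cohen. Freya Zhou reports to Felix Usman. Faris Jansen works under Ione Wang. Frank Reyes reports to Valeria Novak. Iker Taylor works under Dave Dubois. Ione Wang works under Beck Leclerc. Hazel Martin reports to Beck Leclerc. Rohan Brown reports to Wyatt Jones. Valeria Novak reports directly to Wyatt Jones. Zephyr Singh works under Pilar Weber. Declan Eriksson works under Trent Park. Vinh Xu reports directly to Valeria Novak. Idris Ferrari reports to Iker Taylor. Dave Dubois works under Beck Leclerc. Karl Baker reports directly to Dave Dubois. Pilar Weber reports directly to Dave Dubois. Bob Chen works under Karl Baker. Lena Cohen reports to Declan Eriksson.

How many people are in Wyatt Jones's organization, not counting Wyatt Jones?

Wyatt Jones directly manages Valeria Novak, Pavel Quinn, Rohan Brown. Under Valeria Novak: Frank Reyes, Vinh Xu (2). Pavel Quinn has no reports. Rohan Brown has no reports. So Wyatt Jones's organization is 3 direct reports plus everyone under them: 3 + 1 + 1 = 5.

5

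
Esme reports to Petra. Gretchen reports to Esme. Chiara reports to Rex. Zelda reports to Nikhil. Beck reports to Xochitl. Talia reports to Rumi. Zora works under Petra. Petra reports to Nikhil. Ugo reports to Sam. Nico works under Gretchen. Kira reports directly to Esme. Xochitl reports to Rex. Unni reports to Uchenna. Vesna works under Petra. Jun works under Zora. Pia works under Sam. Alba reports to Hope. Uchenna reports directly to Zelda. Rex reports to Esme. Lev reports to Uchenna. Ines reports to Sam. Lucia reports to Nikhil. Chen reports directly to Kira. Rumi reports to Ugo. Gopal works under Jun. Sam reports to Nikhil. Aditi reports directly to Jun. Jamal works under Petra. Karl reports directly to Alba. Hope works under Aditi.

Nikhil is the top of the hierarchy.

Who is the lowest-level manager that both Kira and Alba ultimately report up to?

Petra

Kira's chain of managers is Esme, Petra, Nikhil. Alba's chain of managers is Hope, Aditi, Jun, Zora, Petra, Nikhil. The first manager that appears in both chains is Petra.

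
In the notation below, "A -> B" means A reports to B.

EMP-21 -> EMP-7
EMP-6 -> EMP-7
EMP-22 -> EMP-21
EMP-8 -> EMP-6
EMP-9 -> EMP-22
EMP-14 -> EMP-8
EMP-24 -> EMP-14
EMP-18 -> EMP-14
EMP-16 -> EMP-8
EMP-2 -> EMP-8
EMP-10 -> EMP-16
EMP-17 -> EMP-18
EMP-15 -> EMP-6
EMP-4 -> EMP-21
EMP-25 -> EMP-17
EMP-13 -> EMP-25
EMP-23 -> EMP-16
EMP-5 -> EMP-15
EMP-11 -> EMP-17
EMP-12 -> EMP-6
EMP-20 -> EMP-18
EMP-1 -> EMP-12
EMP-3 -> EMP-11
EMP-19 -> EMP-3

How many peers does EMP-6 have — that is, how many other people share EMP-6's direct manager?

1

EMP-6 reports to EMP-7. EMP-7's other direct reports are EMP-21 — 1 peer.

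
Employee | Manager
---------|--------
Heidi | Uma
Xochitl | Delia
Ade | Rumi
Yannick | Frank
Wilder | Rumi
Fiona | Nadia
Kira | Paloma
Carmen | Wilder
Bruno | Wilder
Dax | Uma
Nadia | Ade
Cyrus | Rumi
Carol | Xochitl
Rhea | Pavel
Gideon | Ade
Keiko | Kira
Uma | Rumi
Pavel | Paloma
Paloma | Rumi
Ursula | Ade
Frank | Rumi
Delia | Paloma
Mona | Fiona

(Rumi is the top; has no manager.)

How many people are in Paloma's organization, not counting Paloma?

7

Paloma directly manages Kira, Pavel, Delia. Under Kira: Keiko (1). Under Pavel: Rhea (1). Under Delia: Xochitl, Carol (2). So Paloma's organization is 3 direct reports plus everyone under them: 2 + 2 + 3 = 7.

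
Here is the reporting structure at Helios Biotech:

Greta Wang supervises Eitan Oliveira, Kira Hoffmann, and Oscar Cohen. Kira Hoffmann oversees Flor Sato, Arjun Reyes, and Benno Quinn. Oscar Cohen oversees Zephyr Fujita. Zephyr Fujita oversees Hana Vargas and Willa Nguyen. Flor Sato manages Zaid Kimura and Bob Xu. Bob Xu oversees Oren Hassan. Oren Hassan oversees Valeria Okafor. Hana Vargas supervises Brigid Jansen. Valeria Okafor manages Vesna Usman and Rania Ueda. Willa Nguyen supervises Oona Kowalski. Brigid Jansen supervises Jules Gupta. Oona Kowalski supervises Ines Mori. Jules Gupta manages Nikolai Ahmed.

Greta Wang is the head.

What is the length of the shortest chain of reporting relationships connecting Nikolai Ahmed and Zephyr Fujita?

4

Nikolai Ahmed is in Zephyr Fujita's organization: the chain from Nikolai Ahmed up to Zephyr Fujita is Nikolai Ahmed → Jules Gupta → Brigid Jansen → Hana Vargas → Zephyr Fujita, which is 4 links.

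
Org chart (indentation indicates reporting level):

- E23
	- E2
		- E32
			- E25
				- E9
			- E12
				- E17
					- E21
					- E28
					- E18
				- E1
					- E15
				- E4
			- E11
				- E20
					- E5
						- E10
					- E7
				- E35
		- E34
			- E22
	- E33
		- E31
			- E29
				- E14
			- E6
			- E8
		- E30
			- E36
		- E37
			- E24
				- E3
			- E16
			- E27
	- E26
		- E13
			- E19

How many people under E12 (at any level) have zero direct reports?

5

The people in E12's organization with no one reporting to them are E4, E15, E18, E28, E21. That is 5.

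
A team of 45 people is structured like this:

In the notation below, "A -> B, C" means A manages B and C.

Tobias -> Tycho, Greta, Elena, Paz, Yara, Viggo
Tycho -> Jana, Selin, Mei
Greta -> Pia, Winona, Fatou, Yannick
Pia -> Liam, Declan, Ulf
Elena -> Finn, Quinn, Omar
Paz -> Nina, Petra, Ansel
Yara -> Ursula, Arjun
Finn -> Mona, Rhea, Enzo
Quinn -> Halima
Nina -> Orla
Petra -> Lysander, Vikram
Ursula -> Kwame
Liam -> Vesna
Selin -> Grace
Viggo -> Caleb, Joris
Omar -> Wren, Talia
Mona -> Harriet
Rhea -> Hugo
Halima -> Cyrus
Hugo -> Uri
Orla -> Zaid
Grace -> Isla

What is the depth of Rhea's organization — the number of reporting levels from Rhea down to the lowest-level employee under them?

The longest chain under Rhea runs Rhea → Hugo → Uri, which is 2 levels below Rhea.

2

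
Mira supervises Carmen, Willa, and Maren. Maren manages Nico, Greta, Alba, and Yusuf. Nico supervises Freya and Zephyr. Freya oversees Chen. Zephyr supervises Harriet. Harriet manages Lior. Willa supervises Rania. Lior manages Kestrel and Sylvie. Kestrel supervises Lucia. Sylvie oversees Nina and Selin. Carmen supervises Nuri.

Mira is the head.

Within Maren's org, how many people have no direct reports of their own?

The people in Maren's organization with no one reporting to them are Greta, Yusuf, Alba, Selin, Nina, Lucia, Chen. That is 7.

7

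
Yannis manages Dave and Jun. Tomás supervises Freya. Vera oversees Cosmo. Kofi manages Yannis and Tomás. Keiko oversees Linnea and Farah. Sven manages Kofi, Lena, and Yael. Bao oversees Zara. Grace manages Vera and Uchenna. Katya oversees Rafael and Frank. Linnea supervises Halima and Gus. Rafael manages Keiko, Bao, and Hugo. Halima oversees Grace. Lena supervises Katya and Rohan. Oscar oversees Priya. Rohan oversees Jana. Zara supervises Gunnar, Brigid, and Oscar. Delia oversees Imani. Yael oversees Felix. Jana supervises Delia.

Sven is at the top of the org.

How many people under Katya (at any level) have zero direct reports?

9

The people in Katya's organization with no one reporting to them are Frank, Hugo, Priya, Brigid, Gunnar, Farah, Gus, Uchenna, Cosmo. That is 9.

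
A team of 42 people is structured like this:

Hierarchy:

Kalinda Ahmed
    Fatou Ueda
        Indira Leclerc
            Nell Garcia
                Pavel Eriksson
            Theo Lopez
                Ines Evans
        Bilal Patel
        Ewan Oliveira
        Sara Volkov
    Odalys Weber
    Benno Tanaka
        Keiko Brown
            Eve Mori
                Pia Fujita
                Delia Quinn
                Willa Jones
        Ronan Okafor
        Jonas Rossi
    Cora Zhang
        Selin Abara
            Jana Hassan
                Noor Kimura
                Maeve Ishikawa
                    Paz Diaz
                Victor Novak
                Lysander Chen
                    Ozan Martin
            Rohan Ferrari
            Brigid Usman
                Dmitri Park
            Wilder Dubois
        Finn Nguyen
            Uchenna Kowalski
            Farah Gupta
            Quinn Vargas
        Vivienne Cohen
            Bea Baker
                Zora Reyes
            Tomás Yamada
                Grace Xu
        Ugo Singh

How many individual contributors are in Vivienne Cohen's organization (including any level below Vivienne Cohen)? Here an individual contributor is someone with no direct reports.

2

The people in Vivienne Cohen's organization with no one reporting to them are Grace Xu, Zora Reyes. That is 2.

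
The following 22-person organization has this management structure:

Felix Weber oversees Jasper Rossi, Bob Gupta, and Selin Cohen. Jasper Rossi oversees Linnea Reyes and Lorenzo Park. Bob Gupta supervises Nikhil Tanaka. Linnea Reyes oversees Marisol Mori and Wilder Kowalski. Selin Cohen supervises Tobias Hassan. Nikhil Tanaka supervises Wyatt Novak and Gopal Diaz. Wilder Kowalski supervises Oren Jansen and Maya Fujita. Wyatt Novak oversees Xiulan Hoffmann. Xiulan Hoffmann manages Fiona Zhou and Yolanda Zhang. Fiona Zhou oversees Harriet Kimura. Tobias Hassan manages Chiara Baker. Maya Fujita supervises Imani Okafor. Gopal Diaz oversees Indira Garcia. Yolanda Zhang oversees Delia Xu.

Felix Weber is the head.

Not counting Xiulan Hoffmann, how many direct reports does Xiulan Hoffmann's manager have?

Xiulan Hoffmann reports to Wyatt Novak, and Wyatt Novak has no other direct reports. Xiulan Hoffmann has 0 peers.

0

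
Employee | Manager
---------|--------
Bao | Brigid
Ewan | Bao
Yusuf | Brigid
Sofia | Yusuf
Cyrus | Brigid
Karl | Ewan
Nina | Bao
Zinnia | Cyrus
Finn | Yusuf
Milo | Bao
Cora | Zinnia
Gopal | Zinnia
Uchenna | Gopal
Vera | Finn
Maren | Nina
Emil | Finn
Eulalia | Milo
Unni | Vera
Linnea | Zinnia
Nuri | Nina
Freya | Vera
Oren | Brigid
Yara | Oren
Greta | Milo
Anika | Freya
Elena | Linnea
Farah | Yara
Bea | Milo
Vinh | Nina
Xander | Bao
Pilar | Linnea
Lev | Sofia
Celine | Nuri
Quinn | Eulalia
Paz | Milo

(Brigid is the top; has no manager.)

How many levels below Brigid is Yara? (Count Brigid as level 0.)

Chain from Yara up to Brigid: Yara → Oren → Brigid. That is 2 steps up, so Yara is 2 levels below Brigid.

2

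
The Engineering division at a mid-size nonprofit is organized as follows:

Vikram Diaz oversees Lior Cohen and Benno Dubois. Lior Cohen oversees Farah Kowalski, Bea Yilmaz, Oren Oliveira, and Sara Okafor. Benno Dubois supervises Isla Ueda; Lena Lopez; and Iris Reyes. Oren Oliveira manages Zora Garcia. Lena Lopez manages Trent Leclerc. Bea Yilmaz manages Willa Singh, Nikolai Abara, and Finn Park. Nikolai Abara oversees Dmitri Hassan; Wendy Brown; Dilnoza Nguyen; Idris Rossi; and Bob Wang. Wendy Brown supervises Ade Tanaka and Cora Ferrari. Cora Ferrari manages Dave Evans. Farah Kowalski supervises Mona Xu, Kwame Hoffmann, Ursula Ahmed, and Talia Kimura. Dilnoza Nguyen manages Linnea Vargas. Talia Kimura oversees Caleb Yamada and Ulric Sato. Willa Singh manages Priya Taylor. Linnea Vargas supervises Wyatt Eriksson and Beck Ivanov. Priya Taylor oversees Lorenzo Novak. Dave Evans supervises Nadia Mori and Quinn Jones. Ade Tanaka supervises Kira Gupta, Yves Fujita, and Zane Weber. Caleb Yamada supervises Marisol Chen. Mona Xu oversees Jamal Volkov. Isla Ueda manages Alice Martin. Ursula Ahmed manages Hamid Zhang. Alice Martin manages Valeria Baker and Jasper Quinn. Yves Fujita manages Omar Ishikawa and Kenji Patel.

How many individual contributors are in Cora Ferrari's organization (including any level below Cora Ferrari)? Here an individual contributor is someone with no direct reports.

2

The people in Cora Ferrari's organization with no one reporting to them are Nadia Mori, Quinn Jones. That is 2.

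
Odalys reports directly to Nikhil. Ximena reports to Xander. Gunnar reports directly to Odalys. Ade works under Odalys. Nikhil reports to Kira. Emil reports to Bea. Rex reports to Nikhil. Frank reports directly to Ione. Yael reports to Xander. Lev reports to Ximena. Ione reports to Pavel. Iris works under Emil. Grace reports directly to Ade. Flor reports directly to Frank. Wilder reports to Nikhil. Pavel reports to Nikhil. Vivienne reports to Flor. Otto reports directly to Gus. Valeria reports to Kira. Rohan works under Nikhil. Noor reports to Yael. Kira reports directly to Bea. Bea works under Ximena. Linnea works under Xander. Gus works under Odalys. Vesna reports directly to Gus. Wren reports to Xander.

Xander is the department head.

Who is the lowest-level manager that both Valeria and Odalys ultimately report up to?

Valeria's chain of managers is Kira, Bea, Ximena, Xander. Odalys's chain of managers is Nikhil, Kira, Bea, Ximena, Xander. The first manager that appears in both chains is Kira.

Kira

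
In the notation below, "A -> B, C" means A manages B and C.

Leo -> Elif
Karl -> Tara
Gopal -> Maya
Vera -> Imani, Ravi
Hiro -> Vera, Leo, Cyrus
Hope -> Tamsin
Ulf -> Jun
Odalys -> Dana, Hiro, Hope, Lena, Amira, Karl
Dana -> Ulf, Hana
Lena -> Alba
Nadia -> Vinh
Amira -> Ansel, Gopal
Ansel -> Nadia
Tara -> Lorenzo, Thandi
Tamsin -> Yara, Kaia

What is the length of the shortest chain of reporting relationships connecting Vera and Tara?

Vera is 2 levels below Odalys, and Tara is 2 levels below Odalys (their lowest common manager). The shortest path runs up from Vera to Odalys and back down to Tara: 2 + 2 = 4 links.

4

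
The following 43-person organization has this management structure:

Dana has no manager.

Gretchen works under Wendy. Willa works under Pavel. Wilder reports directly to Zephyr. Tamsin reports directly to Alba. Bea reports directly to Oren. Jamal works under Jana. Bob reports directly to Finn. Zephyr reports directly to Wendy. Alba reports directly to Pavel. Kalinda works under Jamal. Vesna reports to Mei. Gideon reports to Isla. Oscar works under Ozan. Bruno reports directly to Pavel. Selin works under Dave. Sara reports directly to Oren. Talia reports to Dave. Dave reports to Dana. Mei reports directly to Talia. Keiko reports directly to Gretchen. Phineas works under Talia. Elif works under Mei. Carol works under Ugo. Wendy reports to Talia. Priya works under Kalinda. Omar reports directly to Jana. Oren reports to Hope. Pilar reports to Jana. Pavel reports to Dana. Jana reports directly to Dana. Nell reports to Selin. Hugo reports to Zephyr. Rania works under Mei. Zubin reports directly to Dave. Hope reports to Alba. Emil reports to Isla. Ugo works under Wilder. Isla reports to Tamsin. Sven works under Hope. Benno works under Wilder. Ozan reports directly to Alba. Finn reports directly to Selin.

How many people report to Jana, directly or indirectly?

5

Jana directly manages Jamal, Pilar, Omar. Under Jamal: Kalinda, Priya (2). Pilar has no reports. Omar has no reports. So Jana's organization is 3 direct reports plus everyone under them: 3 + 1 + 1 = 5.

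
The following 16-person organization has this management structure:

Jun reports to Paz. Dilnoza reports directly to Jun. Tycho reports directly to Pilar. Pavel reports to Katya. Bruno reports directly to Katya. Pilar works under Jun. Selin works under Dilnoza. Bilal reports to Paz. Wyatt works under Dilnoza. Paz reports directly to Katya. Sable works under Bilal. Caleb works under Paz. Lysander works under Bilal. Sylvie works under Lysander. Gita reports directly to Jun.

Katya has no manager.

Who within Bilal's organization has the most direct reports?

Direct-report counts within Bilal's organization: Bilal has 2; Lysander has 1. The largest is 2, held by Bilal.

Bilal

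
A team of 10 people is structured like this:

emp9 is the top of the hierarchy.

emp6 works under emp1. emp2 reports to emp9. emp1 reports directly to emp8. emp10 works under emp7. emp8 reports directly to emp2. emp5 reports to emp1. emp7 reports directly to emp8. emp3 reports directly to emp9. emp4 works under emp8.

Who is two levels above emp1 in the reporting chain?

emp2

emp1 reports to emp8, and emp8 reports to emp2. So emp1's skip-level manager is emp2.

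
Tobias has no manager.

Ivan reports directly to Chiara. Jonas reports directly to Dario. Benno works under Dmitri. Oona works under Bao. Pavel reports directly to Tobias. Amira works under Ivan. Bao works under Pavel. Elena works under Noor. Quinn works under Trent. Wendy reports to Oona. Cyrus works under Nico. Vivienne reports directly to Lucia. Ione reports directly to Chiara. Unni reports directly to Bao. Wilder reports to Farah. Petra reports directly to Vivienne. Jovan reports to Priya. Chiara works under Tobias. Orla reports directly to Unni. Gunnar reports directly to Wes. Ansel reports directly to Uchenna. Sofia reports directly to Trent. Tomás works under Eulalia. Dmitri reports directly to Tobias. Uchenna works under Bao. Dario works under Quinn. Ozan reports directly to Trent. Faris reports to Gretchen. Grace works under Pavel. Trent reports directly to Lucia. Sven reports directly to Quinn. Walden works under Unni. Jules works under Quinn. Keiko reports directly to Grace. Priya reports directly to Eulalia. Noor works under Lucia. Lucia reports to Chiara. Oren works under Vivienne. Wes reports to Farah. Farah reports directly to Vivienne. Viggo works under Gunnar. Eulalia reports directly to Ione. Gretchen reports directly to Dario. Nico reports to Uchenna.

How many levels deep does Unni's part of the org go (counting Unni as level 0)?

The longest chain under Unni runs Unni → Orla, which is 1 level below Unni.

1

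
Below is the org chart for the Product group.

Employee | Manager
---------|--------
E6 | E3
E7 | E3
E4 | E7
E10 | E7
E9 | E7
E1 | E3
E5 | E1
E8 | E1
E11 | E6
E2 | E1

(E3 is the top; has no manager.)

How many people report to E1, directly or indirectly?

E1 directly manages E5, E8, E2. E5 has no reports. E8 has no reports. E2 has no reports. So E1's organization is 3 direct reports plus everyone under them: 1 + 1 + 1 = 3.

3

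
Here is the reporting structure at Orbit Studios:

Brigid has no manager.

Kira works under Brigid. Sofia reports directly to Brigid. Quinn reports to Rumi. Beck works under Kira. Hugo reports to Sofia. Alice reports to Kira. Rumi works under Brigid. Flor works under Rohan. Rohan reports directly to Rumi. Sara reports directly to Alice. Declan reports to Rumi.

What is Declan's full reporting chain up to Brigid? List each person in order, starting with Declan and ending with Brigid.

Declan -> Rumi -> Brigid

Declan reports to Rumi. Rumi reports to Brigid. Brigid is at the top.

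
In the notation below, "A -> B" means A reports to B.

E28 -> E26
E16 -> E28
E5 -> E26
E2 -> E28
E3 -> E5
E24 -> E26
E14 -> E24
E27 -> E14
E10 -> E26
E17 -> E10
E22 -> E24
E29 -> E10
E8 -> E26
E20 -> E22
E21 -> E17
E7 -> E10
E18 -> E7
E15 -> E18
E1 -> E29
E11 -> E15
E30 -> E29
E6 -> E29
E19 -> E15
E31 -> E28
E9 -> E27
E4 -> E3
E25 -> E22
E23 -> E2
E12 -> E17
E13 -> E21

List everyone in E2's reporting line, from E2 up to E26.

E2 reports to E28. E28 reports to E26. E26 is at the top.

E2 -> E28 -> E26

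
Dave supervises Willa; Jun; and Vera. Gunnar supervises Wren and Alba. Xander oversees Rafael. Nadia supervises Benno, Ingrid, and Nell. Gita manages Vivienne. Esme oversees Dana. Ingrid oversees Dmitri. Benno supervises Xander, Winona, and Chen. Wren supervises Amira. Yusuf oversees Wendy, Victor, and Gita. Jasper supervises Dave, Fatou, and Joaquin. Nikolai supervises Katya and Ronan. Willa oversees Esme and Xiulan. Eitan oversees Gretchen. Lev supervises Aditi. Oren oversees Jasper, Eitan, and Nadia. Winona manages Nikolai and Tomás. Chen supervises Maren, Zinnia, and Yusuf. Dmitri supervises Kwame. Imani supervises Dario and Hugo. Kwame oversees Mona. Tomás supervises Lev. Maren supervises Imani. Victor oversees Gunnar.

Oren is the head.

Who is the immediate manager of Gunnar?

Gunnar reports directly to Victor.

Victor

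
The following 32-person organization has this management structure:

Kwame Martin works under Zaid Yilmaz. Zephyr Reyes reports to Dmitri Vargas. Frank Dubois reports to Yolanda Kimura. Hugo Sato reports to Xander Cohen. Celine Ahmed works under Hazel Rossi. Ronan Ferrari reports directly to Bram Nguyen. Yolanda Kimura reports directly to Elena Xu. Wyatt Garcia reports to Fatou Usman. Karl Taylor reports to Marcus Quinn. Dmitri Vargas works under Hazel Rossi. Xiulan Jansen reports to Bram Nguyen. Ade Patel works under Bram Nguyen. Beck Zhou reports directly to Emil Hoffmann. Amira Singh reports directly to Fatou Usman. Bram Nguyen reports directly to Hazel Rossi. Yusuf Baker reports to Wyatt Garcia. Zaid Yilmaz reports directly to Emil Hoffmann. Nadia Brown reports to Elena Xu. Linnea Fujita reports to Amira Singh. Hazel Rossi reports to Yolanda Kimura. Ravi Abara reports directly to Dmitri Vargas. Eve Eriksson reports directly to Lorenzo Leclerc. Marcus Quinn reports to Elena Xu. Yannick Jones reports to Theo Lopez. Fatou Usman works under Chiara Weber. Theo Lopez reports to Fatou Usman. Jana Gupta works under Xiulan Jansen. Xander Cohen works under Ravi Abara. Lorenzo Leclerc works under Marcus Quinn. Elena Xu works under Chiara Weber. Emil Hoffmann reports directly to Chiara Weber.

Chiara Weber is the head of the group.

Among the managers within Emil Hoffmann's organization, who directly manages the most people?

Direct-report counts within Emil Hoffmann's organization: Emil Hoffmann has 2; Zaid Yilmaz has 1. The largest is 2, held by Emil Hoffmann.

Emil Hoffmann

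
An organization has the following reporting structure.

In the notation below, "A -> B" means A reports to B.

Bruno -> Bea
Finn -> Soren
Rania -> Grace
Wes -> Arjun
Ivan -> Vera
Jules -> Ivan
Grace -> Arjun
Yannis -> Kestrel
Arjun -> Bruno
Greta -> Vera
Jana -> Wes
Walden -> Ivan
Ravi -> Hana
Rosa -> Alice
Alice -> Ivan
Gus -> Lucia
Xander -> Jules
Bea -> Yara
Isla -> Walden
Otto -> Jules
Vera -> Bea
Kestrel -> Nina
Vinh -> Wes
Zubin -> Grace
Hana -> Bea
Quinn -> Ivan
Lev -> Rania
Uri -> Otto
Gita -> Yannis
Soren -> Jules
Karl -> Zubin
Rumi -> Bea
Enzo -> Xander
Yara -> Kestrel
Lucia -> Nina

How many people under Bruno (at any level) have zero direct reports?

4

The people in Bruno's organization with no one reporting to them are Lev, Karl, Vinh, Jana. That is 4.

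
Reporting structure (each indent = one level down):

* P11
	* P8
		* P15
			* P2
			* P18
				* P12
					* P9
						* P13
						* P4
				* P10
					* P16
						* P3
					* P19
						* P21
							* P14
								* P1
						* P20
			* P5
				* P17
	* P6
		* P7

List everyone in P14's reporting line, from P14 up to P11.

P14 reports to P21. P21 reports to P19. P19 reports to P10. P10 reports to P18. P18 reports to P15. P15 reports to P8. P8 reports to P11. P11 is at the top.

P14 -> P21 -> P19 -> P10 -> P18 -> P15 -> P8 -> P11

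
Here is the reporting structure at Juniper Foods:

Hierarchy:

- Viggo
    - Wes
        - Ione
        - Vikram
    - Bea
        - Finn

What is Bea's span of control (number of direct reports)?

Bea directly manages Finn. That is 1 direct report.

1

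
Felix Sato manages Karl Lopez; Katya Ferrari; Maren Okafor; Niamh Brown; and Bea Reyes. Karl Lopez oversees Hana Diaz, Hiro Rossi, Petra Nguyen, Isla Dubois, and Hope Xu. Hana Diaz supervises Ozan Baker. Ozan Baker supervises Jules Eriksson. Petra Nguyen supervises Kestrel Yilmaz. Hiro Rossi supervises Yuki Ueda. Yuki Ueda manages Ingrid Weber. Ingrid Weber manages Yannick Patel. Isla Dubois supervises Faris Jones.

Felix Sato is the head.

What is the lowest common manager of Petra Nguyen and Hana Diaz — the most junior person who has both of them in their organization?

Petra Nguyen's chain of managers is Karl Lopez, Felix Sato. Hana Diaz's chain of managers is Karl Lopez, Felix Sato. The first manager that appears in both chains is Karl Lopez.

Karl Lopez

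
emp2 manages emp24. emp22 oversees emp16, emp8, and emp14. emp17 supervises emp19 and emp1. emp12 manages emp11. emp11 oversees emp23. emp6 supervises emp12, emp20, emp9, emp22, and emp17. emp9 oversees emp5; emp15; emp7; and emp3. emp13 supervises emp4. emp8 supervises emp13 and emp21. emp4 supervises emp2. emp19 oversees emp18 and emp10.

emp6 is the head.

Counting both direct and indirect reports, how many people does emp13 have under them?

emp13 directly manages emp4. Under emp4: emp2, emp24 (2). That's 3 in total.

3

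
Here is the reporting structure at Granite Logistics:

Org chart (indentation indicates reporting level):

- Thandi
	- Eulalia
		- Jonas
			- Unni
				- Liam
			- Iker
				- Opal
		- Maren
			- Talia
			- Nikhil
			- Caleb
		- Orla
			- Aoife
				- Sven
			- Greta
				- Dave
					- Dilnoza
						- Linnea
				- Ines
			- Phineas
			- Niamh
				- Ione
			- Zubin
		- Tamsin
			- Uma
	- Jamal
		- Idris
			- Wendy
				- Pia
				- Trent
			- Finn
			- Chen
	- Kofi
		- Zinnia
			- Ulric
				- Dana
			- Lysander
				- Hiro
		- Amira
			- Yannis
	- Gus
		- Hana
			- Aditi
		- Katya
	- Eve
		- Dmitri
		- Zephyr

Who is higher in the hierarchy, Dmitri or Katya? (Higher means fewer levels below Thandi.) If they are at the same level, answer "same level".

Both Dmitri and Katya are 2 levels below Thandi.

same level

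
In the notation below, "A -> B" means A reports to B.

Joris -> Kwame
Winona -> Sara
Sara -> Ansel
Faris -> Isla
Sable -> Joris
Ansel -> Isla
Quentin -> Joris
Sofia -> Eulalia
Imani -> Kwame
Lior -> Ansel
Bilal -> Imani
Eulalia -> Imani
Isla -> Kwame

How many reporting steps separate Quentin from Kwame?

Chain from Quentin up to Kwame: Quentin → Joris → Kwame. That is 2 steps up, so Quentin is 2 levels below Kwame.

2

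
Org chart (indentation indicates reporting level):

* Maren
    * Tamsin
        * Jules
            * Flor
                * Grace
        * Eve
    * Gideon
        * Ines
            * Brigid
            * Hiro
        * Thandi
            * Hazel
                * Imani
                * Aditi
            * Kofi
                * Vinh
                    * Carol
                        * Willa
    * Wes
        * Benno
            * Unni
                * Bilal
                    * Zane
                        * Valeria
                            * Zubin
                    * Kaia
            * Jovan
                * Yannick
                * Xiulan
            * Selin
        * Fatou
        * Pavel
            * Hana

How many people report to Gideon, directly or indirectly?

Gideon directly manages Ines, Thandi. Under Ines: Hiro, Brigid (2). Under Thandi: Kofi, Vinh, Carol, Willa, Hazel, Aditi, Imani (7). So Gideon's organization is 2 direct reports plus everyone under them: 3 + 8 = 11.

11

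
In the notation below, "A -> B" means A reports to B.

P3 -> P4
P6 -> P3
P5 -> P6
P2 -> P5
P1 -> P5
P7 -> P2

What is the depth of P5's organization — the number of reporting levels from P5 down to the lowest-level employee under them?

The longest chain under P5 runs P5 → P2 → P7, which is 2 levels below P5.

2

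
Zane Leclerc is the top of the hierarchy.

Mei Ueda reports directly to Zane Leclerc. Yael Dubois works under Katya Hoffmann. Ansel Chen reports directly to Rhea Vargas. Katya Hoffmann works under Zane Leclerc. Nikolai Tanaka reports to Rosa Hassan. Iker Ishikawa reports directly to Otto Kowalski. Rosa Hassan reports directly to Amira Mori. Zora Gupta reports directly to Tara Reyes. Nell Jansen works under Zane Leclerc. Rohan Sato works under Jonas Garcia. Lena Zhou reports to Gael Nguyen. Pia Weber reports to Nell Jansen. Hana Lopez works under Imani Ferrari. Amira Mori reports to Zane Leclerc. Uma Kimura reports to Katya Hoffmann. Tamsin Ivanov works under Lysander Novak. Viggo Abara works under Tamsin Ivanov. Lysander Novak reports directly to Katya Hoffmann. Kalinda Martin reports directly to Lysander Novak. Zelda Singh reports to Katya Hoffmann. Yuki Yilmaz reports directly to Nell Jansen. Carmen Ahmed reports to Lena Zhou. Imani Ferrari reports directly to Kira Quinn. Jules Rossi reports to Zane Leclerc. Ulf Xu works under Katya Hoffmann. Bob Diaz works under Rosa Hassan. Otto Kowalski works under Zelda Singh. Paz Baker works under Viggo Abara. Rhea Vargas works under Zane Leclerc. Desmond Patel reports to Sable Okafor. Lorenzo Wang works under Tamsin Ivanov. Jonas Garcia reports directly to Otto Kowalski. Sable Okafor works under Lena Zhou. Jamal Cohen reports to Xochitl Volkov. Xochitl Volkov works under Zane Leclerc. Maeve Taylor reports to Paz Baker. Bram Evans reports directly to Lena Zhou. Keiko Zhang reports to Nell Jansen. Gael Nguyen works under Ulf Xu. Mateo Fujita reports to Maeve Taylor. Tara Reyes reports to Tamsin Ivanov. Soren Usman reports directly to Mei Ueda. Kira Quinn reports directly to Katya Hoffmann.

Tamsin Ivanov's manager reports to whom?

Tamsin Ivanov reports to Lysander Novak, and Lysander Novak reports to Katya Hoffmann. So Tamsin Ivanov's skip-level manager is Katya Hoffmann.

Katya Hoffmann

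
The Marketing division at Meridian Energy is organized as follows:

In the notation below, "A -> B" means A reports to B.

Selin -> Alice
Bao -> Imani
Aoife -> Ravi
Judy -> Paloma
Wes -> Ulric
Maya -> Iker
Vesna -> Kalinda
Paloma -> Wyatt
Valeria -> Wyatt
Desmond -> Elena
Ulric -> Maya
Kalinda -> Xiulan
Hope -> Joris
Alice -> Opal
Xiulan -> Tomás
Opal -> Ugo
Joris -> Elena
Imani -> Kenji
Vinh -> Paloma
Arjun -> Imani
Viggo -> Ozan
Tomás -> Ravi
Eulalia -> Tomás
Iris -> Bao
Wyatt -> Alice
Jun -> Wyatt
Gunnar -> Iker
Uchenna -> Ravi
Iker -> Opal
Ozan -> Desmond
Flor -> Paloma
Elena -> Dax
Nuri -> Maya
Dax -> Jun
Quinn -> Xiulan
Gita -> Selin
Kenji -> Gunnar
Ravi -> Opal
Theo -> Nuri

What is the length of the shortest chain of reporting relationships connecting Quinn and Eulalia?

3

Quinn is 2 levels below Tomás, and Eulalia is 1 level below Tomás (their lowest common manager). The shortest path runs up from Quinn to Tomás and back down to Eulalia: 2 + 1 = 3 links.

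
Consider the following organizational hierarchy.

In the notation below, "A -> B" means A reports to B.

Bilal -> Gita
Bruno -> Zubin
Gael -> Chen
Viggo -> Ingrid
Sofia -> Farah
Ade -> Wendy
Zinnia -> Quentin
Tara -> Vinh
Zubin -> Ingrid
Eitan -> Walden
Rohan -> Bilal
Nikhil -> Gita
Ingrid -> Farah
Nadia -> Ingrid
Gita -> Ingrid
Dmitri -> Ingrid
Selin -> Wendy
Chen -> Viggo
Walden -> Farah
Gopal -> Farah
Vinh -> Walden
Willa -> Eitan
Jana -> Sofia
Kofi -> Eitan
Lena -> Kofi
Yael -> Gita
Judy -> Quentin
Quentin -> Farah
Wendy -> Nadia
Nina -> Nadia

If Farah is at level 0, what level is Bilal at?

3

Chain from Bilal up to Farah: Bilal → Gita → Ingrid → Farah. That is 3 steps up, so Bilal is 3 levels below Farah.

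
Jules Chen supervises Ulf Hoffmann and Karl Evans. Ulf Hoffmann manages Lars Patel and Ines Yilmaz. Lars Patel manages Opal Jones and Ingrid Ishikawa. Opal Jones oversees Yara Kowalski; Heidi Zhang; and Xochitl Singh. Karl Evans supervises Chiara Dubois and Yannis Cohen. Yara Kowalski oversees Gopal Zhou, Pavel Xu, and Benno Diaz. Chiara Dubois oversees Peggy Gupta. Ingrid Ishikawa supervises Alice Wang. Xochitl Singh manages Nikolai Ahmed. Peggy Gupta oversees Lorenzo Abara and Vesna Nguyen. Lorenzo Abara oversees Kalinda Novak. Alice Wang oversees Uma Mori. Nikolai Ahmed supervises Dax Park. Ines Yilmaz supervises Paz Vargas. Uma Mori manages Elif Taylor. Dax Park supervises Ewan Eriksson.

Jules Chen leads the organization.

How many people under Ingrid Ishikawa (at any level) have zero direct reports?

1

The only person in Ingrid Ishikawa's organization with no one reporting to them is Elif Taylor. That is 1.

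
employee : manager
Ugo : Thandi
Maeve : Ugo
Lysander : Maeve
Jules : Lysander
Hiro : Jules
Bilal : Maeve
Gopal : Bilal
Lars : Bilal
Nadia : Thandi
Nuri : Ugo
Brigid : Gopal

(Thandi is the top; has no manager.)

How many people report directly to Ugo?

Ugo directly manages Maeve, Nuri. That is 2 direct reports.

2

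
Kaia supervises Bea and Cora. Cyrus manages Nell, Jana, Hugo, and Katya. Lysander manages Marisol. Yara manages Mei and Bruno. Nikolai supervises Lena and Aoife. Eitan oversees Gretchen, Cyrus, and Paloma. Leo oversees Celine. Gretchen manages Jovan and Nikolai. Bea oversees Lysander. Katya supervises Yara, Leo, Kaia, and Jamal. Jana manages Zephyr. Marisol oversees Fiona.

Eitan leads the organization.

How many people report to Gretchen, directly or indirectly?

4

Gretchen directly manages Nikolai, Jovan. Under Nikolai: Aoife, Lena (2). Jovan has no reports. So Gretchen's organization is 2 direct reports plus everyone under them: 3 + 1 = 4.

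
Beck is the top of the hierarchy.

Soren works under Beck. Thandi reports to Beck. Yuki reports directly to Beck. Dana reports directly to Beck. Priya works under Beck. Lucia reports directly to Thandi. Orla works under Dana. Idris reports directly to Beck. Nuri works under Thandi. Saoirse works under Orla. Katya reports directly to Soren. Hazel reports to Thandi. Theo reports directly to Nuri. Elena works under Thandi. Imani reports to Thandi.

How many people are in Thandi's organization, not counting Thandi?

6

Thandi directly manages Lucia, Nuri, Hazel, Elena, Imani. Lucia has no reports. Under Nuri: Theo (1). Hazel has no reports. Elena has no reports. Imani has no reports. So Thandi's organization is 5 direct reports plus everyone under them: 1 + 2 + 1 + 1 + 1 = 6.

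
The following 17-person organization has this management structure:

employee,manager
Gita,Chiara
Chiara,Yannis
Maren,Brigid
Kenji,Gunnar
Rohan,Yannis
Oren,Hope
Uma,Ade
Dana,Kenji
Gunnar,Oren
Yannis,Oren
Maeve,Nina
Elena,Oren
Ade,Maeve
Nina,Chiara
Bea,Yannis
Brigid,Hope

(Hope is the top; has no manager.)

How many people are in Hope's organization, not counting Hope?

16

Hope directly manages Oren, Brigid. Under Oren: Gunnar, Kenji, Dana, Elena, Yannis, Rohan, Bea, Chiara, Gita, Nina, Maeve, Ade, Uma (13). Under Brigid: Maren (1). So Hope's organization is 2 direct reports plus everyone under them: 14 + 2 = 16.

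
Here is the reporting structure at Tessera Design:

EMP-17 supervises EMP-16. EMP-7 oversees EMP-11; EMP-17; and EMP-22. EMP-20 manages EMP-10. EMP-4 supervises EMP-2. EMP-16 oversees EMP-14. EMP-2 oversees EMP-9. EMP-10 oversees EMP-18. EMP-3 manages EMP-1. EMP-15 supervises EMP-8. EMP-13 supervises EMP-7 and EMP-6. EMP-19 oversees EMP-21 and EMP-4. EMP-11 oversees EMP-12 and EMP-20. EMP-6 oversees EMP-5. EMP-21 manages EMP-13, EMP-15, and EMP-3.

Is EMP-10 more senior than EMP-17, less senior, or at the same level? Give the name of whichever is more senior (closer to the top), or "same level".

EMP-10 is 6 levels below EMP-19; EMP-17 is 4. EMP-17 is higher.

EMP-17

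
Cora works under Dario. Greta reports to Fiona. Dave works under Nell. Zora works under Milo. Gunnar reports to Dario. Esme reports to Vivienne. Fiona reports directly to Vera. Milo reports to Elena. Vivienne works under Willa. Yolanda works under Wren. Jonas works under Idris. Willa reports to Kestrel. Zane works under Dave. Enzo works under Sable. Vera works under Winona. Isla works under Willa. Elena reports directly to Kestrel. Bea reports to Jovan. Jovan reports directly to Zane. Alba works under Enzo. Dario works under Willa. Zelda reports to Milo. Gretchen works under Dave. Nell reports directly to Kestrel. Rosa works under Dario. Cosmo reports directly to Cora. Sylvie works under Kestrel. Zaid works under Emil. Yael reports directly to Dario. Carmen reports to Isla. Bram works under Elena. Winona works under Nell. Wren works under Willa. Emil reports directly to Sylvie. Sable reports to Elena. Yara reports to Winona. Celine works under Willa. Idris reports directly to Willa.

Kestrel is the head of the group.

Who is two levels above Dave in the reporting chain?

Kestrel

Dave reports to Nell, and Nell reports to Kestrel. So Dave's skip-level manager is Kestrel.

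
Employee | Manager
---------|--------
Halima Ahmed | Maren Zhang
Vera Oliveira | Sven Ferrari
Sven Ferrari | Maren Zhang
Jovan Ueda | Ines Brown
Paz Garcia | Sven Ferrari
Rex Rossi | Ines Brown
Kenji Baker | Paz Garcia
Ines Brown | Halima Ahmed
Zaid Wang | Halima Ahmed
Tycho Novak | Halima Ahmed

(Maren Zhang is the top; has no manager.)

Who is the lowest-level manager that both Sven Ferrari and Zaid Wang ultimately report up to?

Sven Ferrari's chain of managers is Maren Zhang. Zaid Wang's chain of managers is Halima Ahmed, Maren Zhang. The first manager that appears in both chains is Maren Zhang.

Maren Zhang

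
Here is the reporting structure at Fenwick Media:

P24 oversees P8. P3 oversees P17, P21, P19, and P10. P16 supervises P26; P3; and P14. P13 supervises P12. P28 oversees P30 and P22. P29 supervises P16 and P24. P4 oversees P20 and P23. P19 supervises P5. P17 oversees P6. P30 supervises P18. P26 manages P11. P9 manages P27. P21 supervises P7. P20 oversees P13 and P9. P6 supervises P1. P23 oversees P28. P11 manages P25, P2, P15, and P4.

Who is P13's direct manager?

P13 reports directly to P20.

P20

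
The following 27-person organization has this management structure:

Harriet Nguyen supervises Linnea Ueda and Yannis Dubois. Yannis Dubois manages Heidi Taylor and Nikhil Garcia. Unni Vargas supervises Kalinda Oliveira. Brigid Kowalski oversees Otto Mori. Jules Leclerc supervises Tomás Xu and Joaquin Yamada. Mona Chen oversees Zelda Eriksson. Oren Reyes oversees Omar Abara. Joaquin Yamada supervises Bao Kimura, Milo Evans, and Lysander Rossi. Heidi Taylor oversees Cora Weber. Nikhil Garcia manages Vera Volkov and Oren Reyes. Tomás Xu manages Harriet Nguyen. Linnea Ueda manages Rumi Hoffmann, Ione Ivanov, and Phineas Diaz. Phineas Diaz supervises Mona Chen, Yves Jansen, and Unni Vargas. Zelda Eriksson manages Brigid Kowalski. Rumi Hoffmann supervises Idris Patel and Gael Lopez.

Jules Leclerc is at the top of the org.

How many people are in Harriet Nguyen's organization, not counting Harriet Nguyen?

Harriet Nguyen directly manages Linnea Ueda, Yannis Dubois. Under Linnea Ueda: Ione Ivanov, Rumi Hoffmann, Gael Lopez, Idris Patel, Phineas Diaz, Unni Vargas, Kalinda Oliveira, Yves Jansen, Mona Chen, Zelda Eriksson, Brigid Kowalski, Otto Mori (12). Under Yannis Dubois: Nikhil Garcia, Vera Volkov, Oren Reyes, Omar Abara, Heidi Taylor, Cora Weber (6). So Harriet Nguyen's organization is 2 direct reports plus everyone under them: 13 + 7 = 20.

20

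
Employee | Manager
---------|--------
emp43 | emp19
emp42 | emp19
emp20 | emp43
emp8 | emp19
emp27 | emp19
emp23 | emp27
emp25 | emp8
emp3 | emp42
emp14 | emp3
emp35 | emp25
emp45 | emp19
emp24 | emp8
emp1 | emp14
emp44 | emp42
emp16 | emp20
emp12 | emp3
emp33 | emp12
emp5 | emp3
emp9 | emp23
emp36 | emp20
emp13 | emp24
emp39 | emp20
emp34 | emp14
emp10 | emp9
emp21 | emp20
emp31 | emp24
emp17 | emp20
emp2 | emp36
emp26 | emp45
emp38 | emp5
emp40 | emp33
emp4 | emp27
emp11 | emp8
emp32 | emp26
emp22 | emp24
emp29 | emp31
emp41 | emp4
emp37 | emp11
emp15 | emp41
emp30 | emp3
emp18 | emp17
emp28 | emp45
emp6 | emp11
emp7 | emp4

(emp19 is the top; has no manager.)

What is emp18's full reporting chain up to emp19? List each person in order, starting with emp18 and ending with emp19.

emp18 -> emp17 -> emp20 -> emp43 -> emp19

emp18 reports to emp17. emp17 reports to emp20. emp20 reports to emp43. emp43 reports to emp19. emp19 is at the top.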